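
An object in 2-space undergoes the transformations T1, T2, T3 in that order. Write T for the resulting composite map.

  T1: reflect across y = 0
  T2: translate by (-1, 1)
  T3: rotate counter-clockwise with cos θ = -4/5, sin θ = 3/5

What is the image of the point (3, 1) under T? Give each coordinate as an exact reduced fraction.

T(p) = (-8/5, 6/5)

T1 reflect across y = 0: (3, 1) → (3, -1)
T2 translate by (-1, 1): (3, -1) → (2, 0)
T3 rotate counter-clockwise with cos θ = -4/5, sin θ = 3/5: (2, 0) → (-8/5, 6/5)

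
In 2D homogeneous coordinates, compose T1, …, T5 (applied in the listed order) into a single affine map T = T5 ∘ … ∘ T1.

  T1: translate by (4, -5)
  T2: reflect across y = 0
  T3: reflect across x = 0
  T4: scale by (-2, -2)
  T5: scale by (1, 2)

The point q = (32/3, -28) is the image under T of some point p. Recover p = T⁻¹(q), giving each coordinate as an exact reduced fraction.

p = (4/3, -2)

T1 = [1 0 4; 0 1 -5; 0 0 1]
T2·T1 = [1 0 4; 0 -1 5; 0 0 1]
T3·…·T1 = [-1 0 -4; 0 -1 5; 0 0 1]
T4·…·T1 = [2 0 8; 0 2 -10; 0 0 1]
T5·…·T1 = [2 0 8; 0 4 -20; 0 0 1]
det M = 8; M⁻¹ = [1/2 0 -4; 0 1/4 5; 0 0 1]
M⁻¹ · (32/3, -28)ᵀ = (4/3, -2)ᵀ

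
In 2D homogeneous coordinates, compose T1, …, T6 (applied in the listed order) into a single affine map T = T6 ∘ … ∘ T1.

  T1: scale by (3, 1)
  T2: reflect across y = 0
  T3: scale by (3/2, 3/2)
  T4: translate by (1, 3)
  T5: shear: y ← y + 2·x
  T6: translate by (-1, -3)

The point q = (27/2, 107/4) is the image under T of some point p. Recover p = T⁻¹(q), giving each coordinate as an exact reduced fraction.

p = (3, 3/2)

T1 = [3 0 0; 0 1 0; 0 0 1]
T2·T1 = [3 0 0; 0 -1 0; 0 0 1]
T3·…·T1 = [9/2 0 0; 0 -3/2 0; 0 0 1]
T4·…·T1 = [9/2 0 1; 0 -3/2 3; 0 0 1]
T5·…·T1 = [9/2 0 1; 9 -3/2 5; 0 0 1]
T6·…·T1 = [9/2 0 0; 9 -3/2 2; 0 0 1]
det M = -27/4; M⁻¹ = [2/9 0 0; 4/3 -2/3 4/3; 0 0 1]
M⁻¹ · (27/2, 107/4)ᵀ = (3, 3/2)ᵀ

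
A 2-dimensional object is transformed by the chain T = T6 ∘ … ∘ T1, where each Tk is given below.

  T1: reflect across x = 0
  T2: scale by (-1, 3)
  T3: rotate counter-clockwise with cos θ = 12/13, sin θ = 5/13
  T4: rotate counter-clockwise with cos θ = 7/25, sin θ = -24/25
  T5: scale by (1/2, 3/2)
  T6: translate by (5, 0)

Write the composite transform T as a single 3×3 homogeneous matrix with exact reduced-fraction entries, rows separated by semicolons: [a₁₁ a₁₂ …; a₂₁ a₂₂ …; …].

T = [102/325 759/650 5; -759/650 918/325 0; 0 0 1]

T1 = [-1 0 0; 0 1 0; 0 0 1]
T2·T1 = [1 0 0; 0 3 0; 0 0 1]
T3·…·T1 = [12/13 -15/13 0; 5/13 36/13 0; 0 0 1]
T4·…·T1 = [204/325 759/325 0; -253/325 612/325 0; 0 0 1]
T5·…·T1 = [102/325 759/650 0; -759/650 918/325 0; 0 0 1]
T6·…·T1 = [102/325 759/650 5; -759/650 918/325 0; 0 0 1]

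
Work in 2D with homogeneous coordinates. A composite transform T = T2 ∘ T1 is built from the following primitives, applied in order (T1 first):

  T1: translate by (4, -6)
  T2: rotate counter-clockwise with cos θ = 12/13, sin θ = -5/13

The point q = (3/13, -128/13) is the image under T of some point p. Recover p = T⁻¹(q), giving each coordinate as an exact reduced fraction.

p = (0, -3)

T1 = [1 0 4; 0 1 -6; 0 0 1]
T2·T1 = [12/13 5/13 18/13; -5/13 12/13 -92/13; 0 0 1]
det M = 1; M⁻¹ = [12/13 -5/13 -4; 5/13 12/13 6; 0 0 1]
M⁻¹ · (3/13, -128/13)ᵀ = (0, -3)ᵀ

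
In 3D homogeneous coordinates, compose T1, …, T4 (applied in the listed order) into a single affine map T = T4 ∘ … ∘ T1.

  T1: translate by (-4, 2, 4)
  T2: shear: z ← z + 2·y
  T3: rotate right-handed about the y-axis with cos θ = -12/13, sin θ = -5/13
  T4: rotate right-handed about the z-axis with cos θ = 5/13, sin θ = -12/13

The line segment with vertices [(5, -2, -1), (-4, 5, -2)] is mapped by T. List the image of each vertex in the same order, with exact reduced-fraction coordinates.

image vertices: (-135/169, 324/169, -31/13), (1172/169, 263/169, -232/13)

T1 translate by (-4, 2, 4): (5, -2, -1) → (1, 0, 3); (-4, 5, -2) → (-8, 7, 2)
T2 shear: z ← z + 2·y: (1, 0, 3) → (1, 0, 3); (-8, 7, 2) → (-8, 7, 16)
T3 rotate right-handed about the y-axis with cos θ = -12/13, sin θ = -5/13: (1, 0, 3) → (-27/13, 0, -31/13); (-8, 7, 16) → (16/13, 7, -232/13)
T4 rotate right-handed about the z-axis with cos θ = 5/13, sin θ = -12/13: (-27/13, 0, -31/13) → (-135/169, 324/169, -31/13); (16/13, 7, -232/13) → (1172/169, 263/169, -232/13)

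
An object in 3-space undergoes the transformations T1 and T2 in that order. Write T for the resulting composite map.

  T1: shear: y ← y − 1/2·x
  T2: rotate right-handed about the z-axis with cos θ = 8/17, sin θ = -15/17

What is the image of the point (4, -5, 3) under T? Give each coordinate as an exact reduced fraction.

T1 shear: y ← y − 1/2·x: (4, -5, 3) → (4, -7, 3)
T2 rotate right-handed about the z-axis with cos θ = 8/17, sin θ = -15/17: (4, -7, 3) → (-73/17, -116/17, 3)

T(p) = (-73/17, -116/17, 3)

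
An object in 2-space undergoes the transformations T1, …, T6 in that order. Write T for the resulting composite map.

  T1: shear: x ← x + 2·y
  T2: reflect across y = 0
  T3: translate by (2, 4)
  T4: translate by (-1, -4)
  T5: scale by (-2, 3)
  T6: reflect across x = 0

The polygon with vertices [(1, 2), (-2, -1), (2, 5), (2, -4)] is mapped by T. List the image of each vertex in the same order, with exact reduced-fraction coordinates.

image vertices: (12, -6), (-6, 3), (26, -15), (-10, 12)

T1 shear: x ← x + 2·y: (1, 2) → (5, 2); (-2, -1) → (-4, -1); (2, 5) → (12, 5); (2, -4) → (-6, -4)
T2 reflect across y = 0: (5, 2) → (5, -2); (-4, -1) → (-4, 1); (12, 5) → (12, -5); (-6, -4) → (-6, 4)
T3 translate by (2, 4): (5, -2) → (7, 2); (-4, 1) → (-2, 5); (12, -5) → (14, -1); (-6, 4) → (-4, 8)
T4 translate by (-1, -4): (7, 2) → (6, -2); (-2, 5) → (-3, 1); (14, -1) → (13, -5); (-4, 8) → (-5, 4)
T5 scale by (-2, 3): (6, -2) → (-12, -6); (-3, 1) → (6, 3); (13, -5) → (-26, -15); (-5, 4) → (10, 12)
T6 reflect across x = 0: (-12, -6) → (12, -6); (6, 3) → (-6, 3); (-26, -15) → (26, -15); (10, 12) → (-10, 12)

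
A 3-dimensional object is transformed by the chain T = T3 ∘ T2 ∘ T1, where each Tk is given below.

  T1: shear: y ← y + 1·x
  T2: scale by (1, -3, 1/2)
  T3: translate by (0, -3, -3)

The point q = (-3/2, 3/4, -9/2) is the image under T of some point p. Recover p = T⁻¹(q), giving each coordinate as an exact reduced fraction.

T1 = [1 0 0 0; 1 1 0 0; 0 0 1 0; 0 0 0 1]
T2·T1 = [1 0 0 0; -3 -3 0 0; 0 0 1/2 0; 0 0 0 1]
T3·…·T1 = [1 0 0 0; -3 -3 0 -3; 0 0 1/2 -3; 0 0 0 1]
det M = -3/2; M⁻¹ = [1 0 0 0; -1 -1/3 0 -1; 0 0 2 6; 0 0 0 1]
M⁻¹ · (-3/2, 3/4, -9/2)ᵀ = (-3/2, 1/4, -3)ᵀ

p = (-3/2, 1/4, -3)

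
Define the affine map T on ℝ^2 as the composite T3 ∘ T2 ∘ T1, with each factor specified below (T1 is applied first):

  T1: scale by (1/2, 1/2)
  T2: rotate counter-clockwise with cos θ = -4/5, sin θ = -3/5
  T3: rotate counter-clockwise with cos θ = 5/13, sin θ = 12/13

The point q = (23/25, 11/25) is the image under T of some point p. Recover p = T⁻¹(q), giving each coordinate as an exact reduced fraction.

p = (-2/5, 2)

T1 = [1/2 0 0; 0 1/2 0; 0 0 1]
T2·T1 = [-2/5 3/10 0; -3/10 -2/5 0; 0 0 1]
T3·…·T1 = [8/65 63/130 0; -63/130 8/65 0; 0 0 1]
det M = 1/4; M⁻¹ = [32/65 -126/65 0; 126/65 32/65 0; 0 0 1]
M⁻¹ · (23/25, 11/25)ᵀ = (-2/5, 2)ᵀ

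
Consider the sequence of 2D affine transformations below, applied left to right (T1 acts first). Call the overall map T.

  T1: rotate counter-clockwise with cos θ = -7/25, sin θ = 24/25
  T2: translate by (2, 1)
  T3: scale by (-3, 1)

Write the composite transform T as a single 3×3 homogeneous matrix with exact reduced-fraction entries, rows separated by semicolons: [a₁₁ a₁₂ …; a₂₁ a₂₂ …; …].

T1 = [-7/25 -24/25 0; 24/25 -7/25 0; 0 0 1]
T2·T1 = [-7/25 -24/25 2; 24/25 -7/25 1; 0 0 1]
T3·…·T1 = [21/25 72/25 -6; 24/25 -7/25 1; 0 0 1]

T = [21/25 72/25 -6; 24/25 -7/25 1; 0 0 1]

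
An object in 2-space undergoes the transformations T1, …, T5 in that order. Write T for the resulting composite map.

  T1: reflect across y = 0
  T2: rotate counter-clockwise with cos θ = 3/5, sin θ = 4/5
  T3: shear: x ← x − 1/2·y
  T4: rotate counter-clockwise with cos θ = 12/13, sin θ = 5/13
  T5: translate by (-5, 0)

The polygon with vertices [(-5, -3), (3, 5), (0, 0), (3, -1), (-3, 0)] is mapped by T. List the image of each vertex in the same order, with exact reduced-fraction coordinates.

image vertices: (-528/65, -479/130), (56/65, 233/130), (-5, 0), (-86/13, 67/26), (-301/65, -159/65)

T1 reflect across y = 0: (-5, -3) → (-5, 3); (3, 5) → (3, -5); (0, 0) → (0, 0); (3, -1) → (3, 1); (-3, 0) → (-3, 0)
T2 rotate counter-clockwise with cos θ = 3/5, sin θ = 4/5: (-5, 3) → (-27/5, -11/5); (3, -5) → (29/5, -3/5); (0, 0) → (0, 0); (3, 1) → (1, 3); (-3, 0) → (-9/5, -12/5)
T3 shear: x ← x − 1/2·y: (-27/5, -11/5) → (-43/10, -11/5); (29/5, -3/5) → (61/10, -3/5); (0, 0) → (0, 0); (1, 3) → (-1/2, 3); (-9/5, -12/5) → (-3/5, -12/5)
T4 rotate counter-clockwise with cos θ = 12/13, sin θ = 5/13: (-43/10, -11/5) → (-203/65, -479/130); (61/10, -3/5) → (381/65, 233/130); (0, 0) → (0, 0); (-1/2, 3) → (-21/13, 67/26); (-3/5, -12/5) → (24/65, -159/65)
T5 translate by (-5, 0): (-203/65, -479/130) → (-528/65, -479/130); (381/65, 233/130) → (56/65, 233/130); (0, 0) → (-5, 0); (-21/13, 67/26) → (-86/13, 67/26); (24/65, -159/65) → (-301/65, -159/65)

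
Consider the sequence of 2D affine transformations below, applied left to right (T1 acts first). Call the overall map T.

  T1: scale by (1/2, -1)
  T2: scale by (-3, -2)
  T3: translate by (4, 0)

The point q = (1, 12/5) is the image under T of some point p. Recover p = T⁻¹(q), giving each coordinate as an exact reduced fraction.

p = (2, 6/5)

T1 = [1/2 0 0; 0 -1 0; 0 0 1]
T2·T1 = [-3/2 0 0; 0 2 0; 0 0 1]
T3·…·T1 = [-3/2 0 4; 0 2 0; 0 0 1]
det M = -3; M⁻¹ = [-2/3 0 8/3; 0 1/2 0; 0 0 1]
M⁻¹ · (1, 12/5)ᵀ = (2, 6/5)ᵀ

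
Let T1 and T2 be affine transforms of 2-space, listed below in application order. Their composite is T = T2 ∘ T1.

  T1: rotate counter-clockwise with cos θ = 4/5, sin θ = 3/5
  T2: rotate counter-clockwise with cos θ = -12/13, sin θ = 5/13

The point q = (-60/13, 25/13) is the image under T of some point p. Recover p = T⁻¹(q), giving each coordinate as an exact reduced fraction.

p = (4, -3)

T1 = [4/5 -3/5 0; 3/5 4/5 0; 0 0 1]
T2·T1 = [-63/65 16/65 0; -16/65 -63/65 0; 0 0 1]
det M = 1; M⁻¹ = [-63/65 -16/65 0; 16/65 -63/65 0; 0 0 1]
M⁻¹ · (-60/13, 25/13)ᵀ = (4, -3)ᵀ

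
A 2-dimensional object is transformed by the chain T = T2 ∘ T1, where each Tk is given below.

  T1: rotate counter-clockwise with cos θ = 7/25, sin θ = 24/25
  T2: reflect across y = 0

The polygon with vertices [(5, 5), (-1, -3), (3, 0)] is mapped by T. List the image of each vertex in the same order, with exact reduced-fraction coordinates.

image vertices: (-17/5, -31/5), (13/5, 9/5), (21/25, -72/25)

T1 rotate counter-clockwise with cos θ = 7/25, sin θ = 24/25: (5, 5) → (-17/5, 31/5); (-1, -3) → (13/5, -9/5); (3, 0) → (21/25, 72/25)
T2 reflect across y = 0: (-17/5, 31/5) → (-17/5, -31/5); (13/5, -9/5) → (13/5, 9/5); (21/25, 72/25) → (21/25, -72/25)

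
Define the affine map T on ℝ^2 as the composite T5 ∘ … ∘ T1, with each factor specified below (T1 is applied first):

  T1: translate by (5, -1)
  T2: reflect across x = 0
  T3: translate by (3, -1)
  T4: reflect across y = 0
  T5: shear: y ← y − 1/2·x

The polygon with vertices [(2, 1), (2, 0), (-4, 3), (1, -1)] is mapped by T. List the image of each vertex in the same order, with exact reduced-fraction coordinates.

T1 translate by (5, -1): (2, 1) → (7, 0); (2, 0) → (7, -1); (-4, 3) → (1, 2); (1, -1) → (6, -2)
T2 reflect across x = 0: (7, 0) → (-7, 0); (7, -1) → (-7, -1); (1, 2) → (-1, 2); (6, -2) → (-6, -2)
T3 translate by (3, -1): (-7, 0) → (-4, -1); (-7, -1) → (-4, -2); (-1, 2) → (2, 1); (-6, -2) → (-3, -3)
T4 reflect across y = 0: (-4, -1) → (-4, 1); (-4, -2) → (-4, 2); (2, 1) → (2, -1); (-3, -3) → (-3, 3)
T5 shear: y ← y − 1/2·x: (-4, 1) → (-4, 3); (-4, 2) → (-4, 4); (2, -1) → (2, -2); (-3, 3) → (-3, 9/2)

image vertices: (-4, 3), (-4, 4), (2, -2), (-3, 9/2)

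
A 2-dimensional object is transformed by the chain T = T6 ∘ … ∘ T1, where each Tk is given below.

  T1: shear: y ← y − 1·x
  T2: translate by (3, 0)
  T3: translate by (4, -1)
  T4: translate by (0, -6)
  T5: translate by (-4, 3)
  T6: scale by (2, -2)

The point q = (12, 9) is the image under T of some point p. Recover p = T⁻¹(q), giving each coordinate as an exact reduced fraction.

p = (3, 5/2)

T1 = [1 0 0; -1 1 0; 0 0 1]
T2·T1 = [1 0 3; -1 1 0; 0 0 1]
T3·…·T1 = [1 0 7; -1 1 -1; 0 0 1]
T4·…·T1 = [1 0 7; -1 1 -7; 0 0 1]
T5·…·T1 = [1 0 3; -1 1 -4; 0 0 1]
T6·…·T1 = [2 0 6; 2 -2 8; 0 0 1]
det M = -4; M⁻¹ = [1/2 0 -3; 1/2 -1/2 1; 0 0 1]
M⁻¹ · (12, 9)ᵀ = (3, 5/2)ᵀ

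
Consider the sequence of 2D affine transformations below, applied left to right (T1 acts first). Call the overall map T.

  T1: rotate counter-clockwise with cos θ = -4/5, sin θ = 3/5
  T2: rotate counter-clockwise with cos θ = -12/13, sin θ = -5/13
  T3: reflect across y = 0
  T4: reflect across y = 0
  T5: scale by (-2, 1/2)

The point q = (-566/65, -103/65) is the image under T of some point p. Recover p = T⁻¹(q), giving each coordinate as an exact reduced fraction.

p = (5, -2)

T1 = [-4/5 -3/5 0; 3/5 -4/5 0; 0 0 1]
T2·T1 = [63/65 16/65 0; -16/65 63/65 0; 0 0 1]
T3·…·T1 = [63/65 16/65 0; 16/65 -63/65 0; 0 0 1]
T4·…·T1 = [63/65 16/65 0; -16/65 63/65 0; 0 0 1]
T5·…·T1 = [-126/65 -32/65 0; -8/65 63/130 0; 0 0 1]
det M = -1; M⁻¹ = [-63/130 -32/65 0; -8/65 126/65 0; 0 0 1]
M⁻¹ · (-566/65, -103/65)ᵀ = (5, -2)ᵀ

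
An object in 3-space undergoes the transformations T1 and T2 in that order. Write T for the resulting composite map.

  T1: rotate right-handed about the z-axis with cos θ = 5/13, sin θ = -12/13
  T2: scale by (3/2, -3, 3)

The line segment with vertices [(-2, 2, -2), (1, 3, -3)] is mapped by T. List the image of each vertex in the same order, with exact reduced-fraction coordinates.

T1 rotate right-handed about the z-axis with cos θ = 5/13, sin θ = -12/13: (-2, 2, -2) → (14/13, 34/13, -2); (1, 3, -3) → (41/13, 3/13, -3)
T2 scale by (3/2, -3, 3): (14/13, 34/13, -2) → (21/13, -102/13, -6); (41/13, 3/13, -3) → (123/26, -9/13, -9)

image vertices: (21/13, -102/13, -6), (123/26, -9/13, -9)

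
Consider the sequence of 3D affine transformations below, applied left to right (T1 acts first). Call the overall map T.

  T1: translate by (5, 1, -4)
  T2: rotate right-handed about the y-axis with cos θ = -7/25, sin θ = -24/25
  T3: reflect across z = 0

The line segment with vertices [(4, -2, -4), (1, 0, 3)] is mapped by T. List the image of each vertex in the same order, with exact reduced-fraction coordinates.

image vertices: (129/25, -1, -272/25), (-18/25, 1, -151/25)

T1 translate by (5, 1, -4): (4, -2, -4) → (9, -1, -8); (1, 0, 3) → (6, 1, -1)
T2 rotate right-handed about the y-axis with cos θ = -7/25, sin θ = -24/25: (9, -1, -8) → (129/25, -1, 272/25); (6, 1, -1) → (-18/25, 1, 151/25)
T3 reflect across z = 0: (129/25, -1, 272/25) → (129/25, -1, -272/25); (-18/25, 1, 151/25) → (-18/25, 1, -151/25)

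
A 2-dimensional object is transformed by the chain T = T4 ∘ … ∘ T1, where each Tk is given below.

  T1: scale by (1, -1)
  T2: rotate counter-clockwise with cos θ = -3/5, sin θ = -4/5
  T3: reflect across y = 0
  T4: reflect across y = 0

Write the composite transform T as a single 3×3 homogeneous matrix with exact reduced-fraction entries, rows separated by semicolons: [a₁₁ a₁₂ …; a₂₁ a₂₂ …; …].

T = [-3/5 -4/5 0; -4/5 3/5 0; 0 0 1]

T1 = [1 0 0; 0 -1 0; 0 0 1]
T2·T1 = [-3/5 -4/5 0; -4/5 3/5 0; 0 0 1]
T3·…·T1 = [-3/5 -4/5 0; 4/5 -3/5 0; 0 0 1]
T4·…·T1 = [-3/5 -4/5 0; -4/5 3/5 0; 0 0 1]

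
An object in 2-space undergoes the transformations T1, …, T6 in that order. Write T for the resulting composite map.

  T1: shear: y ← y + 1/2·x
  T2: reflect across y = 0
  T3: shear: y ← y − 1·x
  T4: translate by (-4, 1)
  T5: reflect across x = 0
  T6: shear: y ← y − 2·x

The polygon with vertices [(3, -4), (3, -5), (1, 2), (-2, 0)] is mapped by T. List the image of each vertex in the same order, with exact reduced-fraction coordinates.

T1 shear: y ← y + 1/2·x: (3, -4) → (3, -5/2); (3, -5) → (3, -7/2); (1, 2) → (1, 5/2); (-2, 0) → (-2, -1)
T2 reflect across y = 0: (3, -5/2) → (3, 5/2); (3, -7/2) → (3, 7/2); (1, 5/2) → (1, -5/2); (-2, -1) → (-2, 1)
T3 shear: y ← y − 1·x: (3, 5/2) → (3, -1/2); (3, 7/2) → (3, 1/2); (1, -5/2) → (1, -7/2); (-2, 1) → (-2, 3)
T4 translate by (-4, 1): (3, -1/2) → (-1, 1/2); (3, 1/2) → (-1, 3/2); (1, -7/2) → (-3, -5/2); (-2, 3) → (-6, 4)
T5 reflect across x = 0: (-1, 1/2) → (1, 1/2); (-1, 3/2) → (1, 3/2); (-3, -5/2) → (3, -5/2); (-6, 4) → (6, 4)
T6 shear: y ← y − 2·x: (1, 1/2) → (1, -3/2); (1, 3/2) → (1, -1/2); (3, -5/2) → (3, -17/2); (6, 4) → (6, -8)

image vertices: (1, -3/2), (1, -1/2), (3, -17/2), (6, -8)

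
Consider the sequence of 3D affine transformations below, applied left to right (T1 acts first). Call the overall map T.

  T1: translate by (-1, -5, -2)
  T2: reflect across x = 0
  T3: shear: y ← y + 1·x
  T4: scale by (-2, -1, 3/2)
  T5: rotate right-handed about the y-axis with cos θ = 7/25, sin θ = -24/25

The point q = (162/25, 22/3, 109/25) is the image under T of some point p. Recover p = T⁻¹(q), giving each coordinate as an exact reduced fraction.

p = (4, 2/3, -4/3)

T1 = [1 0 0 -1; 0 1 0 -5; 0 0 1 -2; 0 0 0 1]
T2·T1 = [-1 0 0 1; 0 1 0 -5; 0 0 1 -2; 0 0 0 1]
T3·…·T1 = [-1 0 0 1; -1 1 0 -4; 0 0 1 -2; 0 0 0 1]
T4·…·T1 = [2 0 0 -2; 1 -1 0 4; 0 0 3/2 -3; 0 0 0 1]
T5·…·T1 = [14/25 0 -36/25 58/25; 1 -1 0 4; 48/25 0 21/50 -69/25; 0 0 0 1]
det M = -3; M⁻¹ = [7/50 0 12/25 1; 7/50 -1 12/25 5; -16/25 0 14/75 2; 0 0 0 1]
M⁻¹ · (162/25, 22/3, 109/25)ᵀ = (4, 2/3, -4/3)ᵀ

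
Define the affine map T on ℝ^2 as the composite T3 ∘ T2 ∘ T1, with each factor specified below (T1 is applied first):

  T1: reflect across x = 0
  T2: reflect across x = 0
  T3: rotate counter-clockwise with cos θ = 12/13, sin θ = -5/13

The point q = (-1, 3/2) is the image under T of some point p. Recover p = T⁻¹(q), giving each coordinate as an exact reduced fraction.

T1 = [-1 0 0; 0 1 0; 0 0 1]
T2·T1 = [1 0 0; 0 1 0; 0 0 1]
T3·…·T1 = [12/13 5/13 0; -5/13 12/13 0; 0 0 1]
det M = 1; M⁻¹ = [12/13 -5/13 0; 5/13 12/13 0; 0 0 1]
M⁻¹ · (-1, 3/2)ᵀ = (-3/2, 1)ᵀ

p = (-3/2, 1)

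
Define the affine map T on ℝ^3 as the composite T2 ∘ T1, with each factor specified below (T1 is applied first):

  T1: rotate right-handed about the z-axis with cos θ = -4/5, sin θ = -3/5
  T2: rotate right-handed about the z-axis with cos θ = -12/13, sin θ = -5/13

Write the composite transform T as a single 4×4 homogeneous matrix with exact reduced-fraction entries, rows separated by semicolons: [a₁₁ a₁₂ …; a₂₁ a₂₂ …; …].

T = [33/65 -56/65 0 0; 56/65 33/65 0 0; 0 0 1 0; 0 0 0 1]

T1 = [-4/5 3/5 0 0; -3/5 -4/5 0 0; 0 0 1 0; 0 0 0 1]
T2·T1 = [33/65 -56/65 0 0; 56/65 33/65 0 0; 0 0 1 0; 0 0 0 1]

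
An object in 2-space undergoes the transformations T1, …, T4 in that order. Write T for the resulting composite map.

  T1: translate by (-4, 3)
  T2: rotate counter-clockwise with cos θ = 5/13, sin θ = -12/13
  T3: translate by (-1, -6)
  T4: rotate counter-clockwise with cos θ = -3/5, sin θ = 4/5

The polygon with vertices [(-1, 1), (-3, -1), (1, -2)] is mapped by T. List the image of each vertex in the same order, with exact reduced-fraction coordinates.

image vertices: (-38/65, 34/65), (8/65, -144/65), (196/65, 47/65)

T1 translate by (-4, 3): (-1, 1) → (-5, 4); (-3, -1) → (-7, 2); (1, -2) → (-3, 1)
T2 rotate counter-clockwise with cos θ = 5/13, sin θ = -12/13: (-5, 4) → (23/13, 80/13); (-7, 2) → (-11/13, 94/13); (-3, 1) → (-3/13, 41/13)
T3 translate by (-1, -6): (23/13, 80/13) → (10/13, 2/13); (-11/13, 94/13) → (-24/13, 16/13); (-3/13, 41/13) → (-16/13, -37/13)
T4 rotate counter-clockwise with cos θ = -3/5, sin θ = 4/5: (10/13, 2/13) → (-38/65, 34/65); (-24/13, 16/13) → (8/65, -144/65); (-16/13, -37/13) → (196/65, 47/65)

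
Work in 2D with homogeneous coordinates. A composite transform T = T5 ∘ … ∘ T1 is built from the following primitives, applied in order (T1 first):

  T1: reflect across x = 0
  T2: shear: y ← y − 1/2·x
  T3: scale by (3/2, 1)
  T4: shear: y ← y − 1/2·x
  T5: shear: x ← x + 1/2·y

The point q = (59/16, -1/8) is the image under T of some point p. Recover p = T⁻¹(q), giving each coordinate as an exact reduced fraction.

p = (-5/2, 3)

T1 = [-1 0 0; 0 1 0; 0 0 1]
T2·T1 = [-1 0 0; 1/2 1 0; 0 0 1]
T3·…·T1 = [-3/2 0 0; 1/2 1 0; 0 0 1]
T4·…·T1 = [-3/2 0 0; 5/4 1 0; 0 0 1]
T5·…·T1 = [-7/8 1/2 0; 5/4 1 0; 0 0 1]
det M = -3/2; M⁻¹ = [-2/3 1/3 0; 5/6 7/12 0; 0 0 1]
M⁻¹ · (59/16, -1/8)ᵀ = (-5/2, 3)ᵀ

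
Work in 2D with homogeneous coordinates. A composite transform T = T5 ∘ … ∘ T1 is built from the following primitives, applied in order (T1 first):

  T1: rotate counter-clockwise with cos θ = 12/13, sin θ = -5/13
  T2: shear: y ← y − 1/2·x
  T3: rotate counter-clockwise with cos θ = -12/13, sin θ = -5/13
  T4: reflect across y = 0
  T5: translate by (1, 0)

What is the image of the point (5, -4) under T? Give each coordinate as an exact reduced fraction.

T(p) = (-776/169, -916/169)

T1 rotate counter-clockwise with cos θ = 12/13, sin θ = -5/13: (5, -4) → (40/13, -73/13)
T2 shear: y ← y − 1/2·x: (40/13, -73/13) → (40/13, -93/13)
T3 rotate counter-clockwise with cos θ = -12/13, sin θ = -5/13: (40/13, -93/13) → (-945/169, 916/169)
T4 reflect across y = 0: (-945/169, 916/169) → (-945/169, -916/169)
T5 translate by (1, 0): (-945/169, -916/169) → (-776/169, -916/169)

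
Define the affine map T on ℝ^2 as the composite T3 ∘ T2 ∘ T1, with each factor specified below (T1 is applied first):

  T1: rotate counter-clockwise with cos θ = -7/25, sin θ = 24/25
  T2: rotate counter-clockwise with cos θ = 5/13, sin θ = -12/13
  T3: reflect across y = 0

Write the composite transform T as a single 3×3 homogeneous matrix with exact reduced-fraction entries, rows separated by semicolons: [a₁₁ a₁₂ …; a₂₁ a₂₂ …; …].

T = [253/325 -204/325 0; -204/325 -253/325 0; 0 0 1]

T1 = [-7/25 -24/25 0; 24/25 -7/25 0; 0 0 1]
T2·T1 = [253/325 -204/325 0; 204/325 253/325 0; 0 0 1]
T3·…·T1 = [253/325 -204/325 0; -204/325 -253/325 0; 0 0 1]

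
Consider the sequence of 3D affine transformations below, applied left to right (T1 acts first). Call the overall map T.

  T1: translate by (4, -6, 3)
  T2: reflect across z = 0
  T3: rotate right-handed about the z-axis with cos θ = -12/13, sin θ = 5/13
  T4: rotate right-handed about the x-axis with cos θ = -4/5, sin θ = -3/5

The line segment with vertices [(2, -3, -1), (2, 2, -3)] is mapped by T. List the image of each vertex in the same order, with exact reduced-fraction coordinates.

T1 translate by (4, -6, 3): (2, -3, -1) → (6, -9, 2); (2, 2, -3) → (6, -4, 0)
T2 reflect across z = 0: (6, -9, 2) → (6, -9, -2); (6, -4, 0) → (6, -4, 0)
T3 rotate right-handed about the z-axis with cos θ = -12/13, sin θ = 5/13: (6, -9, -2) → (-27/13, 138/13, -2); (6, -4, 0) → (-4, 6, 0)
T4 rotate right-handed about the x-axis with cos θ = -4/5, sin θ = -3/5: (-27/13, 138/13, -2) → (-27/13, -126/13, -62/13); (-4, 6, 0) → (-4, -24/5, -18/5)

image vertices: (-27/13, -126/13, -62/13), (-4, -24/5, -18/5)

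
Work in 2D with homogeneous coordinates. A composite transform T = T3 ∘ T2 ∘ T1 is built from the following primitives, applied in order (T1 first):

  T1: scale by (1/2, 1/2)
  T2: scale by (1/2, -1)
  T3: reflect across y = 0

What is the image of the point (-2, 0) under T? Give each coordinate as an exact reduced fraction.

T(p) = (-1/2, 0)

T1 scale by (1/2, 1/2): (-2, 0) → (-1, 0)
T2 scale by (1/2, -1): (-1, 0) → (-1/2, 0)
T3 reflect across y = 0: (-1/2, 0) → (-1/2, 0)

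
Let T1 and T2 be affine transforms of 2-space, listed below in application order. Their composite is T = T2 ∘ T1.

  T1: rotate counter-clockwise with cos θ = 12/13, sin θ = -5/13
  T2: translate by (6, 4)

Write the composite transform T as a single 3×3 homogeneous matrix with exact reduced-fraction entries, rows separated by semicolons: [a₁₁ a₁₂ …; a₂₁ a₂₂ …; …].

T1 = [12/13 5/13 0; -5/13 12/13 0; 0 0 1]
T2·T1 = [12/13 5/13 6; -5/13 12/13 4; 0 0 1]

T = [12/13 5/13 6; -5/13 12/13 4; 0 0 1]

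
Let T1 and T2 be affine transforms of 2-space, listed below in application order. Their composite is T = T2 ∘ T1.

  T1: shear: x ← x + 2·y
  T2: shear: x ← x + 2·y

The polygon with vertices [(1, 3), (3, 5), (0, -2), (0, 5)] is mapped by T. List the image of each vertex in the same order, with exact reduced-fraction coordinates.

T1 shear: x ← x + 2·y: (1, 3) → (7, 3); (3, 5) → (13, 5); (0, -2) → (-4, -2); (0, 5) → (10, 5)
T2 shear: x ← x + 2·y: (7, 3) → (13, 3); (13, 5) → (23, 5); (-4, -2) → (-8, -2); (10, 5) → (20, 5)

image vertices: (13, 3), (23, 5), (-8, -2), (20, 5)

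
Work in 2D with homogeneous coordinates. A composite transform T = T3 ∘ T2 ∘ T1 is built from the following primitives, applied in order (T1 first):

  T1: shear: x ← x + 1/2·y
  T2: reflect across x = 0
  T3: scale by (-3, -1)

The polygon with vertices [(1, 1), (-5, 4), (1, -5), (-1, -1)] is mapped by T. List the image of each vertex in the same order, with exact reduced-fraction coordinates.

T1 shear: x ← x + 1/2·y: (1, 1) → (3/2, 1); (-5, 4) → (-3, 4); (1, -5) → (-3/2, -5); (-1, -1) → (-3/2, -1)
T2 reflect across x = 0: (3/2, 1) → (-3/2, 1); (-3, 4) → (3, 4); (-3/2, -5) → (3/2, -5); (-3/2, -1) → (3/2, -1)
T3 scale by (-3, -1): (-3/2, 1) → (9/2, -1); (3, 4) → (-9, -4); (3/2, -5) → (-9/2, 5); (3/2, -1) → (-9/2, 1)

image vertices: (9/2, -1), (-9, -4), (-9/2, 5), (-9/2, 1)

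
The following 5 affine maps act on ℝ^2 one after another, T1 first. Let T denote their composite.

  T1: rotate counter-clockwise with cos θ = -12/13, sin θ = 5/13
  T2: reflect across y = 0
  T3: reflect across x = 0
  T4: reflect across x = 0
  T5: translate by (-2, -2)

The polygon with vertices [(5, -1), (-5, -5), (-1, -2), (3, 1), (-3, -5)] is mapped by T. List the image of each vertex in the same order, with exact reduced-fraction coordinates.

image vertices: (-81/13, -63/13), (59/13, -61/13), (-4/13, -45/13), (-67/13, -29/13), (35/13, -71/13)

T1 rotate counter-clockwise with cos θ = -12/13, sin θ = 5/13: (5, -1) → (-55/13, 37/13); (-5, -5) → (85/13, 35/13); (-1, -2) → (22/13, 19/13); (3, 1) → (-41/13, 3/13); (-3, -5) → (61/13, 45/13)
T2 reflect across y = 0: (-55/13, 37/13) → (-55/13, -37/13); (85/13, 35/13) → (85/13, -35/13); (22/13, 19/13) → (22/13, -19/13); (-41/13, 3/13) → (-41/13, -3/13); (61/13, 45/13) → (61/13, -45/13)
T3 reflect across x = 0: (-55/13, -37/13) → (55/13, -37/13); (85/13, -35/13) → (-85/13, -35/13); (22/13, -19/13) → (-22/13, -19/13); (-41/13, -3/13) → (41/13, -3/13); (61/13, -45/13) → (-61/13, -45/13)
T4 reflect across x = 0: (55/13, -37/13) → (-55/13, -37/13); (-85/13, -35/13) → (85/13, -35/13); (-22/13, -19/13) → (22/13, -19/13); (41/13, -3/13) → (-41/13, -3/13); (-61/13, -45/13) → (61/13, -45/13)
T5 translate by (-2, -2): (-55/13, -37/13) → (-81/13, -63/13); (85/13, -35/13) → (59/13, -61/13); (22/13, -19/13) → (-4/13, -45/13); (-41/13, -3/13) → (-67/13, -29/13); (61/13, -45/13) → (35/13, -71/13)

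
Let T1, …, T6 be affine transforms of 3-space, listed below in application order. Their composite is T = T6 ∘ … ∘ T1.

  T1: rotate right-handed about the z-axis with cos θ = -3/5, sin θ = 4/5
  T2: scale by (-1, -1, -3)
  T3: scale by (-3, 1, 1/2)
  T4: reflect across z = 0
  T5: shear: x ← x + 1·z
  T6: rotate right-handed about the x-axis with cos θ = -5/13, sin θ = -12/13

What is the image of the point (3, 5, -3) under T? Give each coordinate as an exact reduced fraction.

T1 rotate right-handed about the z-axis with cos θ = -3/5, sin θ = 4/5: (3, 5, -3) → (-29/5, -3/5, -3)
T2 scale by (-1, -1, -3): (-29/5, -3/5, -3) → (29/5, 3/5, 9)
T3 scale by (-3, 1, 1/2): (29/5, 3/5, 9) → (-87/5, 3/5, 9/2)
T4 reflect across z = 0: (-87/5, 3/5, 9/2) → (-87/5, 3/5, -9/2)
T5 shear: x ← x + 1·z: (-87/5, 3/5, -9/2) → (-219/10, 3/5, -9/2)
T6 rotate right-handed about the x-axis with cos θ = -5/13, sin θ = -12/13: (-219/10, 3/5, -9/2) → (-219/10, -57/13, 153/130)

T(p) = (-219/10, -57/13, 153/130)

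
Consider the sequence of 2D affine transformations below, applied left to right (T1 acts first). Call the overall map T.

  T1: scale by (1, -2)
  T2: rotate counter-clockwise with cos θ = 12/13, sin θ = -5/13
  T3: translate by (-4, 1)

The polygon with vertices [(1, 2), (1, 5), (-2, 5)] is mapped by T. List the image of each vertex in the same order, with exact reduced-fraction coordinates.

image vertices: (-60/13, -40/13), (-90/13, -112/13), (-126/13, -97/13)

T1 scale by (1, -2): (1, 2) → (1, -4); (1, 5) → (1, -10); (-2, 5) → (-2, -10)
T2 rotate counter-clockwise with cos θ = 12/13, sin θ = -5/13: (1, -4) → (-8/13, -53/13); (1, -10) → (-38/13, -125/13); (-2, -10) → (-74/13, -110/13)
T3 translate by (-4, 1): (-8/13, -53/13) → (-60/13, -40/13); (-38/13, -125/13) → (-90/13, -112/13); (-74/13, -110/13) → (-126/13, -97/13)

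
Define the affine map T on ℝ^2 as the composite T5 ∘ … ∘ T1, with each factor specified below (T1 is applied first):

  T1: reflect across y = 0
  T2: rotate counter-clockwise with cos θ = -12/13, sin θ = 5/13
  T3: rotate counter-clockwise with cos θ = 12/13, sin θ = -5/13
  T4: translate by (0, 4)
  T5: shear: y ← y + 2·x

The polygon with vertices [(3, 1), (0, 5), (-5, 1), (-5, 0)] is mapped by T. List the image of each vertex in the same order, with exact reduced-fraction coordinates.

image vertices: (-237/169, 681/169), (600/169, 2471/169), (55/13, 125/13), (595/169, 1266/169)

T1 reflect across y = 0: (3, 1) → (3, -1); (0, 5) → (0, -5); (-5, 1) → (-5, -1); (-5, 0) → (-5, 0)
T2 rotate counter-clockwise with cos θ = -12/13, sin θ = 5/13: (3, -1) → (-31/13, 27/13); (0, -5) → (25/13, 60/13); (-5, -1) → (5, -1); (-5, 0) → (60/13, -25/13)
T3 rotate counter-clockwise with cos θ = 12/13, sin θ = -5/13: (-31/13, 27/13) → (-237/169, 479/169); (25/13, 60/13) → (600/169, 595/169); (5, -1) → (55/13, -37/13); (60/13, -25/13) → (595/169, -600/169)
T4 translate by (0, 4): (-237/169, 479/169) → (-237/169, 1155/169); (600/169, 595/169) → (600/169, 1271/169); (55/13, -37/13) → (55/13, 15/13); (595/169, -600/169) → (595/169, 76/169)
T5 shear: y ← y + 2·x: (-237/169, 1155/169) → (-237/169, 681/169); (600/169, 1271/169) → (600/169, 2471/169); (55/13, 15/13) → (55/13, 125/13); (595/169, 76/169) → (595/169, 1266/169)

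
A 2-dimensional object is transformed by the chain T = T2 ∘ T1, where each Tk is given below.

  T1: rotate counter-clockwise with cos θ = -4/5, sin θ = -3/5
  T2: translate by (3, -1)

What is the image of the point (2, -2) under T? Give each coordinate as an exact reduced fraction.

T1 rotate counter-clockwise with cos θ = -4/5, sin θ = -3/5: (2, -2) → (-14/5, 2/5)
T2 translate by (3, -1): (-14/5, 2/5) → (1/5, -3/5)

T(p) = (1/5, -3/5)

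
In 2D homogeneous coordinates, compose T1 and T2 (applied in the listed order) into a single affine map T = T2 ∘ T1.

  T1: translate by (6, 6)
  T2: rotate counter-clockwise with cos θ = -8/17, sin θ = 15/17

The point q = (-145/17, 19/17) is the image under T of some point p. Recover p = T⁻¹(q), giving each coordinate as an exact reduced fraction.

T1 = [1 0 6; 0 1 6; 0 0 1]
T2·T1 = [-8/17 -15/17 -138/17; 15/17 -8/17 42/17; 0 0 1]
det M = 1; M⁻¹ = [-8/17 15/17 -6; -15/17 -8/17 -6; 0 0 1]
M⁻¹ · (-145/17, 19/17)ᵀ = (-1, 1)ᵀ

p = (-1, 1)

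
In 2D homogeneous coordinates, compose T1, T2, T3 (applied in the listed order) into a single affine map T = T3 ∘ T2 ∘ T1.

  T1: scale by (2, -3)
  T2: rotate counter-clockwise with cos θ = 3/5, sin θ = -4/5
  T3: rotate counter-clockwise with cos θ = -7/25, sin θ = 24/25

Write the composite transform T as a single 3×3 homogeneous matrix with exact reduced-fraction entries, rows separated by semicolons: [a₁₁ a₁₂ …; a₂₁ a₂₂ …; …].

T = [6/5 12/5 0; 8/5 -9/5 0; 0 0 1]

T1 = [2 0 0; 0 -3 0; 0 0 1]
T2·T1 = [6/5 -12/5 0; -8/5 -9/5 0; 0 0 1]
T3·…·T1 = [6/5 12/5 0; 8/5 -9/5 0; 0 0 1]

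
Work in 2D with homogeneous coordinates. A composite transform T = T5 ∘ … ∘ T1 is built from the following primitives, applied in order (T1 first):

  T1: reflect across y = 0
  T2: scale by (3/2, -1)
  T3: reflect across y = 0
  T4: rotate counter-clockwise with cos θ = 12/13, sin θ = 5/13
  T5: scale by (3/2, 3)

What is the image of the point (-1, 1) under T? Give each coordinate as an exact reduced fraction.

T(p) = (-3/2, -9/2)

T1 reflect across y = 0: (-1, 1) → (-1, -1)
T2 scale by (3/2, -1): (-1, -1) → (-3/2, 1)
T3 reflect across y = 0: (-3/2, 1) → (-3/2, -1)
T4 rotate counter-clockwise with cos θ = 12/13, sin θ = 5/13: (-3/2, -1) → (-1, -3/2)
T5 scale by (3/2, 3): (-1, -3/2) → (-3/2, -9/2)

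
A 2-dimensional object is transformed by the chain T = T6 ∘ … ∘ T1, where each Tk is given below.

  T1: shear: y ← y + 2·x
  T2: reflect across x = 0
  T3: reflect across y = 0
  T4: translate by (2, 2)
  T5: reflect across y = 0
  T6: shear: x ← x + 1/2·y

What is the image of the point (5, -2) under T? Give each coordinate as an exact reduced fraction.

T(p) = (0, 6)

T1 shear: y ← y + 2·x: (5, -2) → (5, 8)
T2 reflect across x = 0: (5, 8) → (-5, 8)
T3 reflect across y = 0: (-5, 8) → (-5, -8)
T4 translate by (2, 2): (-5, -8) → (-3, -6)
T5 reflect across y = 0: (-3, -6) → (-3, 6)
T6 shear: x ← x + 1/2·y: (-3, 6) → (0, 6)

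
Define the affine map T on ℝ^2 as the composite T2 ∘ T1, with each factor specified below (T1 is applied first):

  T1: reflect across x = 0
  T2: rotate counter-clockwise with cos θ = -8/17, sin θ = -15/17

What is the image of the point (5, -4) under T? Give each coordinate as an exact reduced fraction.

T(p) = (-20/17, 107/17)

T1 reflect across x = 0: (5, -4) → (-5, -4)
T2 rotate counter-clockwise with cos θ = -8/17, sin θ = -15/17: (-5, -4) → (-20/17, 107/17)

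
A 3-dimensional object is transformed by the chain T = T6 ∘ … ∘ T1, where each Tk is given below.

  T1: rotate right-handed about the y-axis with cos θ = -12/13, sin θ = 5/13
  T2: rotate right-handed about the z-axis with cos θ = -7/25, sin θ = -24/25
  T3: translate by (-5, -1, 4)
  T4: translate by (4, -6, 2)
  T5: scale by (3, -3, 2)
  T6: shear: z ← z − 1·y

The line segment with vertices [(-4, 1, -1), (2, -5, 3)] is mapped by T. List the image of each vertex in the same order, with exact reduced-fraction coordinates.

image vertices: (-942/325, 10194/325, -4694/325), (-5466/325, 4812/325, -3212/325)

T1 rotate right-handed about the y-axis with cos θ = -12/13, sin θ = 5/13: (-4, 1, -1) → (43/13, 1, 32/13); (2, -5, 3) → (-9/13, -5, -46/13)
T2 rotate right-handed about the z-axis with cos θ = -7/25, sin θ = -24/25: (43/13, 1, 32/13) → (11/325, -1123/325, 32/13); (-9/13, -5, -46/13) → (-1497/325, 671/325, -46/13)
T3 translate by (-5, -1, 4): (11/325, -1123/325, 32/13) → (-1614/325, -1448/325, 84/13); (-1497/325, 671/325, -46/13) → (-3122/325, 346/325, 6/13)
T4 translate by (4, -6, 2): (-1614/325, -1448/325, 84/13) → (-314/325, -3398/325, 110/13); (-3122/325, 346/325, 6/13) → (-1822/325, -1604/325, 32/13)
T5 scale by (3, -3, 2): (-314/325, -3398/325, 110/13) → (-942/325, 10194/325, 220/13); (-1822/325, -1604/325, 32/13) → (-5466/325, 4812/325, 64/13)
T6 shear: z ← z − 1·y: (-942/325, 10194/325, 220/13) → (-942/325, 10194/325, -4694/325); (-5466/325, 4812/325, 64/13) → (-5466/325, 4812/325, -3212/325)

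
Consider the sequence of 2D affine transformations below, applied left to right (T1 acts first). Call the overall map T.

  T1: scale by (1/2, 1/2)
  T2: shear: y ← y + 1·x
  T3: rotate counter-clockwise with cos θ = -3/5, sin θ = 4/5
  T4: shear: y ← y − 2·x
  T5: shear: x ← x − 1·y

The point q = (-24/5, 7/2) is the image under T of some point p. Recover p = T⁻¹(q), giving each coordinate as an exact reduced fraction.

T1 = [1/2 0 0; 0 1/2 0; 0 0 1]
T2·T1 = [1/2 0 0; 1/2 1/2 0; 0 0 1]
T3·…·T1 = [-7/10 -2/5 0; 1/10 -3/10 0; 0 0 1]
T4·…·T1 = [-7/10 -2/5 0; 3/2 1/2 0; 0 0 1]
T5·…·T1 = [-11/5 -9/10 0; 3/2 1/2 0; 0 0 1]
det M = 1/4; M⁻¹ = [2 18/5 0; -6 -44/5 0; 0 0 1]
M⁻¹ · (-24/5, 7/2)ᵀ = (3, -2)ᵀ

p = (3, -2)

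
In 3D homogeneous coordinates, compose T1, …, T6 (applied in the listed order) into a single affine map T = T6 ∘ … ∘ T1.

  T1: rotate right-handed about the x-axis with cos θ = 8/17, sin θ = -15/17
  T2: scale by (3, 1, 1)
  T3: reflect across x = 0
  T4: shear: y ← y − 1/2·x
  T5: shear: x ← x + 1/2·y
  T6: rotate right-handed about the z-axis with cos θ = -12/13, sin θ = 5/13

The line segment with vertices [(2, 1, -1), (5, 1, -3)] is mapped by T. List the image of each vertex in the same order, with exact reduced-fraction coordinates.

T1 rotate right-handed about the x-axis with cos θ = 8/17, sin θ = -15/17: (2, 1, -1) → (2, -7/17, -23/17); (5, 1, -3) → (5, -37/17, -39/17)
T2 scale by (3, 1, 1): (2, -7/17, -23/17) → (6, -7/17, -23/17); (5, -37/17, -39/17) → (15, -37/17, -39/17)
T3 reflect across x = 0: (6, -7/17, -23/17) → (-6, -7/17, -23/17); (15, -37/17, -39/17) → (-15, -37/17, -39/17)
T4 shear: y ← y − 1/2·x: (-6, -7/17, -23/17) → (-6, 44/17, -23/17); (-15, -37/17, -39/17) → (-15, 181/34, -39/17)
T5 shear: x ← x + 1/2·y: (-6, 44/17, -23/17) → (-80/17, 44/17, -23/17); (-15, 181/34, -39/17) → (-839/68, 181/34, -39/17)
T6 rotate right-handed about the z-axis with cos θ = -12/13, sin θ = 5/13: (-80/17, 44/17, -23/17) → (740/221, -928/221, -23/17); (-839/68, 181/34, -39/17) → (4129/442, -8539/884, -39/17)

image vertices: (740/221, -928/221, -23/17), (4129/442, -8539/884, -39/17)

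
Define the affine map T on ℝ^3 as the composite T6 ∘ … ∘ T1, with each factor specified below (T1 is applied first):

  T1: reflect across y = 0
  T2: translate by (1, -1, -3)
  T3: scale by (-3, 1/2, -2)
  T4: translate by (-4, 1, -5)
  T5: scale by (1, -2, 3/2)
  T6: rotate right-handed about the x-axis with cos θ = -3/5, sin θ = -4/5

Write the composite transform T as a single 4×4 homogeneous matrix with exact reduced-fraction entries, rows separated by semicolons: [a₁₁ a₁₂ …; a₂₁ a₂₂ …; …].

T = [-3 0 0 -7; 0 -3/5 -12/5 9/5; 0 -4/5 9/5 -1/10; 0 0 0 1]

T1 = [1 0 0 0; 0 -1 0 0; 0 0 1 0; 0 0 0 1]
T2·T1 = [1 0 0 1; 0 -1 0 -1; 0 0 1 -3; 0 0 0 1]
T3·…·T1 = [-3 0 0 -3; 0 -1/2 0 -1/2; 0 0 -2 6; 0 0 0 1]
T4·…·T1 = [-3 0 0 -7; 0 -1/2 0 1/2; 0 0 -2 1; 0 0 0 1]
T5·…·T1 = [-3 0 0 -7; 0 1 0 -1; 0 0 -3 3/2; 0 0 0 1]
T6·…·T1 = [-3 0 0 -7; 0 -3/5 -12/5 9/5; 0 -4/5 9/5 -1/10; 0 0 0 1]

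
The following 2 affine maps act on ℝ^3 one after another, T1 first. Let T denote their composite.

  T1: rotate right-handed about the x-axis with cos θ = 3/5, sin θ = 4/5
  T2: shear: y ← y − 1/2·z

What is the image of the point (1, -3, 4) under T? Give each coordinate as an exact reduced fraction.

T1 rotate right-handed about the x-axis with cos θ = 3/5, sin θ = 4/5: (1, -3, 4) → (1, -5, 0)
T2 shear: y ← y − 1/2·z: (1, -5, 0) → (1, -5, 0)

T(p) = (1, -5, 0)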